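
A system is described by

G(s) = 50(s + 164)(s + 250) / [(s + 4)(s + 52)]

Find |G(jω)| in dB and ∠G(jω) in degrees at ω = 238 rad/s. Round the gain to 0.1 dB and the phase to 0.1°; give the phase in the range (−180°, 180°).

38.7 dB, -67.7°

At s = jω = j238:
zero (s+164): 164 + j238 → |·| = √(164²+238²) = √83540 ≈ 289.03, ∠ = arctan(238/164) ≈ 55.43°
zero (s+250): 250 + j238 → |·| = √(250²+238²) = √119144 ≈ 345.17, ∠ = arctan(238/250) ≈ 43.59°
pole (s+4): 4 + j238 → |·| = √(4²+238²) = √56660 ≈ 238.03, ∠ = arctan(238/4) ≈ 89.04°
pole (s+52): 52 + j238 → |·| = √(52²+238²) = √59348 ≈ 243.61, ∠ = arctan(238/52) ≈ 77.68°
|G| = 50 · 99764 / 57986 ≈ 86.024
Gain = 20 log₁₀(86.024) ≈ 38.69 dB
∠G = 99.02° − 166.72° = -67.70°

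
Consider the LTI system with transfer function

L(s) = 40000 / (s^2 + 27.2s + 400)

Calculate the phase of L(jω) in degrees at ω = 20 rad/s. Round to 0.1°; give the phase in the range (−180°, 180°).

-90.0°

At s = jω = j20:
quadratic: (j20)² + 27.2·j20 + 400 = 0 + j544 → |·| ≈ 544, ∠ ≈ 90.00°
∠L = 0.00° − 90.00° = -90.00°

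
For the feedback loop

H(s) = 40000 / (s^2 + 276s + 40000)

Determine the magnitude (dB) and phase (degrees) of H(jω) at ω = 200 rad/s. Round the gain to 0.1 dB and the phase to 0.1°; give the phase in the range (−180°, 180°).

At s = jω = j200:
quadratic: (j200)² + 276·j200 + 40000 = 0 + j55200 → |·| ≈ 55200, ∠ ≈ 90.00°
|H| = 40000 / 55200 ≈ 0.72464
Gain = 20 log₁₀(0.72464) ≈ -2.80 dB
∠H = 0.00° − 90.00° = -90.00°

-2.8 dB, -90.0°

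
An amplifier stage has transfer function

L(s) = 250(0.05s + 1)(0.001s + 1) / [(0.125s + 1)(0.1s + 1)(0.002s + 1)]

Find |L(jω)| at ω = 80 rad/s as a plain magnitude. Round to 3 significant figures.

12.6

At ω = 80 rad/s:
zero (1 + j80·0.05) = 1 + j4 → |·| ≈ 4.1231, ∠ ≈ 75.96°
zero (1 + j80·0.001) = 1 + j0.08 → |·| ≈ 1.0032, ∠ ≈ 4.57°
pole (1 + j80·0.125) = 1 + j10 → |·| ≈ 10.05, ∠ ≈ 84.29°
pole (1 + j80·0.1) = 1 + j8 → |·| ≈ 8.0623, ∠ ≈ 82.87°
pole (1 + j80·0.002) = 1 + j0.16 → |·| ≈ 1.0127, ∠ ≈ 9.09°
|L| = 250 · 4.1231 · 1.0032 / (10.05 · 8.0623 · 1.0127) ≈ 12.602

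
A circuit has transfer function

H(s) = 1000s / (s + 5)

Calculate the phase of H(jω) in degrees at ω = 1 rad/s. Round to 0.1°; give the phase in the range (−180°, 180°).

At s = jω = j1:
zero at origin: s = j1 → |·| = 1, ∠ = 90.00°
pole (s+5): 5 + j1 → |·| = √(5²+1²) = √26 ≈ 5.099, ∠ = arctan(1/5) ≈ 11.31°
∠H = 90.00° − 11.31° = 78.69°

78.7°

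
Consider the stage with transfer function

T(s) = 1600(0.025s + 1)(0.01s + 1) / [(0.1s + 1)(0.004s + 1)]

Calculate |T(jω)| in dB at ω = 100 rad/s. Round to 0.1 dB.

55.0 dB

At ω = 100 rad/s:
zero (1 + j100·0.025) = 1 + j2.5 → |·| ≈ 2.6926, ∠ ≈ 68.20°
zero (1 + j100·0.01) = 1 + j1 → |·| ≈ 1.4142, ∠ ≈ 45.00°
pole (1 + j100·0.1) = 1 + j10 → |·| ≈ 10.05, ∠ ≈ 84.29°
pole (1 + j100·0.004) = 1 + j0.4 → |·| ≈ 1.077, ∠ ≈ 21.80°
|T| = 1600 · 2.6926 · 1.4142 / (10.05 · 1.077) ≈ 562.89
Gain = 20 log₁₀(562.89) ≈ 55.01 dB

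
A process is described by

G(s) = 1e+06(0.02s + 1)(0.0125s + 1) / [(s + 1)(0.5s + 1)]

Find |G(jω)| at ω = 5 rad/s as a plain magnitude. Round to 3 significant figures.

7.33e+04

At ω = 5 rad/s:
zero (1 + j5·0.02) = 1 + j0.1 → |·| ≈ 1.005, ∠ ≈ 5.71°
zero (1 + j5·0.0125) = 1 + j0.0625 → |·| ≈ 1.002, ∠ ≈ 3.58°
pole (1 + j5·1) = 1 + j5 → |·| ≈ 5.099, ∠ ≈ 78.69°
pole (1 + j5·0.5) = 1 + j2.5 → |·| ≈ 2.6926, ∠ ≈ 68.20°
|G| = 1e+06 · 1.005 · 1.002 / (5.099 · 2.6926) ≈ 73346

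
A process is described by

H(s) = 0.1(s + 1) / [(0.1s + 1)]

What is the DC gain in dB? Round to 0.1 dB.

H(0) = 0.1 · 1 / 1 = 0.1
20 log₁₀(0.1) ≈ -20.00 dB

-20.0 dB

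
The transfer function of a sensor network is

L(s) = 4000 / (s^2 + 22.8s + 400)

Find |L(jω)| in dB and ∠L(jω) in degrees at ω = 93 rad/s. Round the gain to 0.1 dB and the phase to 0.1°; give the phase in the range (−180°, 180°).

-6.6 dB, -165.6°

At s = jω = j93:
quadratic: (j93)² + 22.8·j93 + 400 = -8249 + j2120.4 → |·| ≈ 8517.2, ∠ ≈ 165.58°
|L| = 4000 / 8517.2 ≈ 0.46964
Gain = 20 log₁₀(0.46964) ≈ -6.56 dB
∠L = 0.00° − 165.58° = -165.58°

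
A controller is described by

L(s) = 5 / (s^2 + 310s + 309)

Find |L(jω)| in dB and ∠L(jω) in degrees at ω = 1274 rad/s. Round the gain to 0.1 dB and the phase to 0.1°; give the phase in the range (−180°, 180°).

Substitute s = j1274:
Numerator: 5 = 5 + j0
Denominator: (j1274)^2 + 310(j1274) + 309 = -1622767 + j394940
|N| = √(5² + 0²) ≈ 5, ∠N ≈ 0.00°
|D| = √(1622767² + 394940²) ≈ 1.6701e+06, ∠D ≈ 166.32°
|L| = 5 / 1.6701e+06 ≈ 2.9938e-06
Gain = 20 log₁₀(2.9938e-06) ≈ -110.48 dB
∠L = 0.00° − 166.32° = -166.32°

-110.5 dB, -166.3°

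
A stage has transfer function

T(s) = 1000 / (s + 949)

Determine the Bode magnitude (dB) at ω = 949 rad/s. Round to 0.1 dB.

-2.6 dB

At s = jω = j949:
pole (s+949): 949 + j949 → |·| = √(949²+949²) = √1801202 ≈ 1342.1, ∠ = arctan(949/949) ≈ 45.00°
|T| = 1000 / 1342.1 ≈ 0.7451
Gain = 20 log₁₀(0.7451) ≈ -2.56 dB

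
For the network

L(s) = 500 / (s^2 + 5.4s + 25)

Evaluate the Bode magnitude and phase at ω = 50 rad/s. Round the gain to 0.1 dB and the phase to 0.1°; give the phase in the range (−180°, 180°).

At s = jω = j50:
quadratic: (j50)² + 5.4·j50 + 25 = -2475 + j270 → |·| ≈ 2489.7, ∠ ≈ 173.77°
|L| = 500 / 2489.7 ≈ 0.20083
Gain = 20 log₁₀(0.20083) ≈ -13.94 dB
∠L = 0.00° − 173.77° = -173.77°

-13.9 dB, -173.8°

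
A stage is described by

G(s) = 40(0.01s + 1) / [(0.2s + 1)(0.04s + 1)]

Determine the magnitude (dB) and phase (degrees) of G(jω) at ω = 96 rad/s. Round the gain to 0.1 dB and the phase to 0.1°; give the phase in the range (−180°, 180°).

-2.8 dB, -118.6°

At ω = 96 rad/s:
zero (1 + j96·0.01) = 1 + j0.96 → |·| ≈ 1.3862, ∠ ≈ 43.83°
pole (1 + j96·0.2) = 1 + j19.2 → |·| ≈ 19.226, ∠ ≈ 87.02°
pole (1 + j96·0.04) = 1 + j3.84 → |·| ≈ 3.9681, ∠ ≈ 75.40°
|G| = 40 · 1.3862 / (19.226 · 3.9681) ≈ 0.7268
Gain = 20 log₁₀(0.7268) ≈ -2.77 dB
∠G = (43.83°) − (87.02° + 75.40°) = -118.59°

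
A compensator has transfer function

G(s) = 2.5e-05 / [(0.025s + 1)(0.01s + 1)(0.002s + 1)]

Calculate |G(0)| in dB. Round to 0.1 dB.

G(0) = 2.5e-05 · 1 / 1 = 2.5e-05
20 log₁₀(2.5e-05) ≈ -92.04 dB

-92.0 dB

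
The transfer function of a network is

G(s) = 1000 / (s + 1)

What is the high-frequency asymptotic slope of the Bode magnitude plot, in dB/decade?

Each pole contributes −20 dB/decade at high frequency; each zero contributes +20 dB/decade.
Net: 0 zero(s) − 1 pole(s) → -20 dB/decade.

-20 dB/decade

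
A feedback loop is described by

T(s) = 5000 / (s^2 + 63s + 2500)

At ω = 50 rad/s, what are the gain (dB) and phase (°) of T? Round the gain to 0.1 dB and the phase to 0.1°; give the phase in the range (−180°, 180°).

At s = jω = j50:
quadratic: (j50)² + 63·j50 + 2500 = 0 + j3150 → |·| ≈ 3150, ∠ ≈ 90.00°
|T| = 5000 / 3150 ≈ 1.5873
Gain = 20 log₁₀(1.5873) ≈ 4.01 dB
∠T = 0.00° − 90.00° = -90.00°

4.0 dB, -90.0°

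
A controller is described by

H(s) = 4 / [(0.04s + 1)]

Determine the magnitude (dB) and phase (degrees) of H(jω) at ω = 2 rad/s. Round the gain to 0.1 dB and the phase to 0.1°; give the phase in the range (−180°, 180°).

At ω = 2 rad/s:
pole (1 + j2·0.04) = 1 + j0.08 → |·| ≈ 1.0032, ∠ ≈ 4.57°
|H| = 4 · 1 / (1.0032) ≈ 3.9872
Gain = 20 log₁₀(3.9872) ≈ 12.01 dB
∠H = (0°) − (4.57°) = -4.57°

12.0 dB, -4.6°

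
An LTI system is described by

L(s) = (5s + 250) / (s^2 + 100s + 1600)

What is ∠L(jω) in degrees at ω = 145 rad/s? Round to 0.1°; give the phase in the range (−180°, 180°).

Substitute s = j145:
Numerator: 5(j145) + 250 = 250 + j725
Denominator: (j145)^2 + 100(j145) + 1600 = -19425 + j14500
|N| = √(250² + 725²) ≈ 766.89, ∠N ≈ 70.97°
|D| = √(19425² + 14500²) ≈ 24240, ∠D ≈ 143.26°
∠L = 70.97° − 143.26° = -72.29°

-72.3°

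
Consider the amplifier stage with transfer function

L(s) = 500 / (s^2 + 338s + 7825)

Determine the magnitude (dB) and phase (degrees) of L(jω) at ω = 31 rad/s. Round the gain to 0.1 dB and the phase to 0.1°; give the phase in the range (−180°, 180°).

-28.0 dB, -56.8°

Substitute s = j31:
Numerator: 500 = 500 + j0
Denominator: (j31)^2 + 338(j31) + 7825 = 6864 + j10478
|N| = √(500² + 0²) ≈ 500, ∠N ≈ 0.00°
|D| = √(6864² + 10478²) ≈ 12526, ∠D ≈ 56.77°
|L| = 500 / 12526 ≈ 0.039917
Gain = 20 log₁₀(0.039917) ≈ -27.98 dB
∠L = 0.00° − 56.77° = -56.77°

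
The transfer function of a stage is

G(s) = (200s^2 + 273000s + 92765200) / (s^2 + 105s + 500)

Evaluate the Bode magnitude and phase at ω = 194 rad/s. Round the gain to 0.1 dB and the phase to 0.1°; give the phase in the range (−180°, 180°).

67.5 dB, -119.4°

Substitute s = j194:
Numerator: 200(j194)^2 + 273000(j194) + 92765200 = 85238000 + j52962000
Denominator: (j194)^2 + 105(j194) + 500 = -37136 + j20370
|N| = √(85238000² + 52962000²) ≈ 1.0035e+08, ∠N ≈ 31.85°
|D| = √(37136² + 20370²) ≈ 42356, ∠D ≈ 151.25°
|G| = 1.0035e+08 / 42356 ≈ 2369.2
Gain = 20 log₁₀(2369.2) ≈ 67.49 dB
∠G = 31.85° − 151.25° = -119.40°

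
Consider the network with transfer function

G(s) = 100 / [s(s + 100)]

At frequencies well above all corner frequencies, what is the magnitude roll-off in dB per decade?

-40 dB/decade

Each pole contributes −20 dB/decade at high frequency; each zero contributes +20 dB/decade.
Net: 0 zero(s) − 2 pole(s) → -40 dB/decade.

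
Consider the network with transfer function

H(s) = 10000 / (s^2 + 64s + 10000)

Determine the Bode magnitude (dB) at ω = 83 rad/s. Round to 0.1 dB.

At s = jω = j83:
quadratic: (j83)² + 64·j83 + 10000 = 3111 + j5312 → |·| ≈ 6155.9, ∠ ≈ 59.64°
|H| = 10000 / 6155.9 ≈ 1.6245
Gain = 20 log₁₀(1.6245) ≈ 4.21 dB

4.2 dB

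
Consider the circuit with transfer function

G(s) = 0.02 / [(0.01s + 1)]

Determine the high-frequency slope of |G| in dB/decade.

Each pole contributes −20 dB/decade at high frequency; each zero contributes +20 dB/decade.
Net: 0 zero(s) − 1 pole(s) → -20 dB/decade.

-20 dB/decade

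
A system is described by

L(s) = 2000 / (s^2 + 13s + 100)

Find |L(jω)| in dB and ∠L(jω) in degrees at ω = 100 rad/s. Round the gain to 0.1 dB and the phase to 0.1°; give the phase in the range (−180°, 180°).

-14.0 dB, -172.5°

At s = jω = j100:
quadratic: (j100)² + 13·j100 + 100 = -9900 + j1300 → |·| ≈ 9985, ∠ ≈ 172.52°
|L| = 2000 / 9985 ≈ 0.2003
Gain = 20 log₁₀(0.2003) ≈ -13.97 dB
∠L = 0.00° − 172.52° = -172.52°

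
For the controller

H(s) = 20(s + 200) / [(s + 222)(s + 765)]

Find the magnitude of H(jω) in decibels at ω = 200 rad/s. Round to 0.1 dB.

-32.4 dB

At s = jω = j200:
zero (s+200): 200 + j200 → |·| = √(200²+200²) = √80000 ≈ 282.84, ∠ = arctan(200/200) ≈ 45.00°
pole (s+222): 222 + j200 → |·| = √(222²+200²) = √89284 ≈ 298.8, ∠ = arctan(200/222) ≈ 42.02°
pole (s+765): 765 + j200 → |·| = √(765²+200²) = √625225 ≈ 790.71, ∠ = arctan(200/765) ≈ 14.65°
|H| = 20 · 282.84 / 2.3626e+05 ≈ 0.023943
Gain = 20 log₁₀(0.023943) ≈ -32.42 dB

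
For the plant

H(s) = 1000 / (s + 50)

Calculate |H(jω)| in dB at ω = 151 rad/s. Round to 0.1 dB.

At s = jω = j151:
pole (s+50): 50 + j151 → |·| = √(50²+151²) = √25301 ≈ 159.06, ∠ = arctan(151/50) ≈ 71.68°
|H| = 1000 / 159.06 ≈ 6.2869
Gain = 20 log₁₀(6.2869) ≈ 15.97 dB

16.0 dB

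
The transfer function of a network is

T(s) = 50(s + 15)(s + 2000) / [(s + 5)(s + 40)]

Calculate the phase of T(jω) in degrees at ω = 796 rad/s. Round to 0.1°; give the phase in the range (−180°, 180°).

At s = jω = j796:
zero (s+15): 15 + j796 → |·| = √(15²+796²) = √633841 ≈ 796.14, ∠ = arctan(796/15) ≈ 88.92°
zero (s+2000): 2000 + j796 → |·| = √(2000²+796²) = √4633616 ≈ 2152.6, ∠ = arctan(796/2000) ≈ 21.70°
pole (s+5): 5 + j796 → |·| = √(5²+796²) = √633641 ≈ 796.02, ∠ = arctan(796/5) ≈ 89.64°
pole (s+40): 40 + j796 → |·| = √(40²+796²) = √635216 ≈ 797, ∠ = arctan(796/40) ≈ 87.12°
∠T = 110.62° − 176.76° = -66.14°

-66.1°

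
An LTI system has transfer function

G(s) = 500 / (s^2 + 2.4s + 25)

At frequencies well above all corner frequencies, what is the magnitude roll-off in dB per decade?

Each pole contributes −20 dB/decade at high frequency; each zero contributes +20 dB/decade.
Net: 0 zero(s) − 2 pole(s) → -40 dB/decade.

-40 dB/decade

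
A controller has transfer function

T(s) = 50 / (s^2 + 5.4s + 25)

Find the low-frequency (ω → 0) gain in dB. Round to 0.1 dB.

T(0) = 50 / 25 = 2
20 log₁₀(2) ≈ 6.02 dB

6.0 dB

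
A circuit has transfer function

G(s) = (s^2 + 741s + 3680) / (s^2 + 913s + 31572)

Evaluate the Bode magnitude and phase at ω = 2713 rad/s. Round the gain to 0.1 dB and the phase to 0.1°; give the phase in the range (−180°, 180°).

-0.1 dB, 3.4°

Substitute s = j2713:
Numerator: (j2713)^2 + 741(j2713) + 3680 = -7356689 + j2010333
Denominator: (j2713)^2 + 913(j2713) + 31572 = -7328797 + j2476969
|N| = √(7356689² + 2010333²) ≈ 7.6264e+06, ∠N ≈ 164.72°
|D| = √(7328797² + 2476969²) ≈ 7.7361e+06, ∠D ≈ 161.33°
|G| = 7.6264e+06 / 7.7361e+06 ≈ 0.98582
Gain = 20 log₁₀(0.98582) ≈ -0.12 dB
∠G = 164.72° − 161.33° = 3.39°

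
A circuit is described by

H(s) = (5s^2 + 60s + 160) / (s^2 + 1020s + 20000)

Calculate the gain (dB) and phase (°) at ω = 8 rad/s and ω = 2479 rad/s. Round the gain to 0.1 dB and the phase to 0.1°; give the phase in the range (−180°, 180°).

Substitute s = j8:
Numerator: 5(j8)^2 + 60(j8) + 160 = -160 + j480
Denominator: (j8)^2 + 1020(j8) + 20000 = 19936 + j8160
|N| = √(160² + 480²) ≈ 505.96, ∠N ≈ 108.43°
|D| = √(19936² + 8160²) ≈ 21541, ∠D ≈ 22.26°
|H| = 505.96 / 21541 ≈ 0.023488
Gain = 20 log₁₀(0.023488) ≈ -32.58 dB
∠H = 108.43° − 22.26° = 86.17°

Substitute s = j2479:
Numerator: 5(j2479)^2 + 60(j2479) + 160 = -30727045 + j148740
Denominator: (j2479)^2 + 1020(j2479) + 20000 = -6125441 + j2528580
|N| = √(30727045² + 148740²) ≈ 3.0727e+07, ∠N ≈ 179.72°
|D| = √(6125441² + 2528580²) ≈ 6.6268e+06, ∠D ≈ 157.57°
|H| = 3.0727e+07 / 6.6268e+06 ≈ 4.6368
Gain = 20 log₁₀(4.6368) ≈ 13.32 dB
∠H = 179.72° − 157.57° = 22.15°

ω = 8: -32.6 dB, 86.2°; ω = 2479: 13.3 dB, 22.2°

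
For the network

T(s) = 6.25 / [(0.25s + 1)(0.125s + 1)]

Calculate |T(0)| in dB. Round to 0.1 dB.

T(0) = 6.25 · 1 / 1 = 6.25
20 log₁₀(6.25) ≈ 15.92 dB

15.9 dB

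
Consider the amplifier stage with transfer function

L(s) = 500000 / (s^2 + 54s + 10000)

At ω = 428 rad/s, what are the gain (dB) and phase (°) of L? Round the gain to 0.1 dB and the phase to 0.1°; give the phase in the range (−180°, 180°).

At s = jω = j428:
quadratic: (j428)² + 54·j428 + 10000 = -173184 + j23112 → |·| ≈ 1.7472e+05, ∠ ≈ 172.40°
|L| = 500000 / 1.7472e+05 ≈ 2.8617
Gain = 20 log₁₀(2.8617) ≈ 9.13 dB
∠L = 0.00° − 172.40° = -172.40°

9.1 dB, -172.4°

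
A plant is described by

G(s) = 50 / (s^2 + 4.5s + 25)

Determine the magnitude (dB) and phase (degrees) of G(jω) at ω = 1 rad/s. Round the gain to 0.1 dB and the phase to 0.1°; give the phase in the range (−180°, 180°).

At s = jω = j1:
quadratic: (j1)² + 4.5·j1 + 25 = 24 + j4.5 → |·| ≈ 24.418, ∠ ≈ 10.62°
|G| = 50 / 24.418 ≈ 2.0477
Gain = 20 log₁₀(2.0477) ≈ 6.23 dB
∠G = 0.00° − 10.62° = -10.62°

6.2 dB, -10.6°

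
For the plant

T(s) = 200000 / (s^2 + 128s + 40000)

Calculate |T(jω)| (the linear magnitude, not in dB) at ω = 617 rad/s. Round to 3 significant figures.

At s = jω = j617:
quadratic: (j617)² + 128·j617 + 40000 = -340689 + j78976 → |·| ≈ 3.4972e+05, ∠ ≈ 166.95°
|T| = 200000 / 3.4972e+05 ≈ 0.57189

0.572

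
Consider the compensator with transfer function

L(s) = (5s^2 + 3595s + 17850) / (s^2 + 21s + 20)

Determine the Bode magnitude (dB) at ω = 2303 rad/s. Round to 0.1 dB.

14.4 dB

Substitute s = j2303:
Numerator: 5(j2303)^2 + 3595(j2303) + 17850 = -26501195 + j8279285
Denominator: (j2303)^2 + 21(j2303) + 20 = -5303789 + j48363
|N| = √(26501195² + 8279285²) ≈ 2.7764e+07, ∠N ≈ 162.65°
|D| = √(5303789² + 48363²) ≈ 5.304e+06, ∠D ≈ 179.48°
|L| = 2.7764e+07 / 5.304e+06 ≈ 5.2345
Gain = 20 log₁₀(5.2345) ≈ 14.38 dB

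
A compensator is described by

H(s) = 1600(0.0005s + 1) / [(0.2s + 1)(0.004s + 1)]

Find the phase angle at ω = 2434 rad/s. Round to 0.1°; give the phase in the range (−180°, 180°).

At ω = 2434 rad/s:
zero (1 + j2434·0.0005) = 1 + j1.217 → |·| ≈ 1.5751, ∠ ≈ 50.59°
pole (1 + j2434·0.2) = 1 + j486.8 → |·| ≈ 486.8, ∠ ≈ 89.88°
pole (1 + j2434·0.004) = 1 + j9.736 → |·| ≈ 9.7872, ∠ ≈ 84.14°
∠H = (50.59°) − (89.88° + 84.14°) = -123.43°

-123.4°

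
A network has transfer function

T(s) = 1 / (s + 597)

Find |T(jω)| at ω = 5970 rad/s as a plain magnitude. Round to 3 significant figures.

Substitute s = j5970:
Numerator: 1 = 1 + j0
Denominator: (j5970) + 597 = 597 + j5970
|N| = √(1² + 0²) ≈ 1, ∠N ≈ 0.00°
|D| = √(597² + 5970²) ≈ 5999.8, ∠D ≈ 84.29°
|T| = 1 / 5999.8 ≈ 0.00016667

0.000167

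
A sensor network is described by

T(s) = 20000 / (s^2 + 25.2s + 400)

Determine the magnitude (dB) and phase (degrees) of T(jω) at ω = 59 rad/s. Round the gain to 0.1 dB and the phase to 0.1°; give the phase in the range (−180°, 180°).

15.3 dB, -154.2°

At s = jω = j59:
quadratic: (j59)² + 25.2·j59 + 400 = -3081 + j1486.8 → |·| ≈ 3421, ∠ ≈ 154.24°
|T| = 20000 / 3421 ≈ 5.8462
Gain = 20 log₁₀(5.8462) ≈ 15.34 dB
∠T = 0.00° − 154.24° = -154.24°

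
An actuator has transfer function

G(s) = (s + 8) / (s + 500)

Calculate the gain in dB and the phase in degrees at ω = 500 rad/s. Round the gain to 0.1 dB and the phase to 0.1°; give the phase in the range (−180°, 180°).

Substitute s = j500:
Numerator: (j500) + 8 = 8 + j500
Denominator: (j500) + 500 = 500 + j500
|N| = √(8² + 500²) ≈ 500.06, ∠N ≈ 89.08°
|D| = √(500² + 500²) ≈ 707.11, ∠D ≈ 45.00°
|G| = 500.06 / 707.11 ≈ 0.70719
Gain = 20 log₁₀(0.70719) ≈ -3.01 dB
∠G = 89.08° − 45.00° = 44.08°

-3.0 dB, 44.1°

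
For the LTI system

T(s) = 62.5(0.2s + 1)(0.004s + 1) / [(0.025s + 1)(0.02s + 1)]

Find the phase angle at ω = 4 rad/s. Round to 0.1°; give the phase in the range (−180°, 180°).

At ω = 4 rad/s:
zero (1 + j4·0.2) = 1 + j0.8 → |·| ≈ 1.2806, ∠ ≈ 38.66°
zero (1 + j4·0.004) = 1 + j0.016 → |·| ≈ 1.0001, ∠ ≈ 0.92°
pole (1 + j4·0.025) = 1 + j0.1 → |·| ≈ 1.005, ∠ ≈ 5.71°
pole (1 + j4·0.02) = 1 + j0.08 → |·| ≈ 1.0032, ∠ ≈ 4.57°
∠T = (38.66° + 0.92°) − (5.71° + 4.57°) = 29.30°

29.3°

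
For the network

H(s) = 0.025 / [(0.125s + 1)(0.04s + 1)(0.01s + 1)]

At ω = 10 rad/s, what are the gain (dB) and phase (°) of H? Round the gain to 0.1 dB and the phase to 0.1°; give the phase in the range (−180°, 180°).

At ω = 10 rad/s:
pole (1 + j10·0.125) = 1 + j1.25 → |·| ≈ 1.6008, ∠ ≈ 51.34°
pole (1 + j10·0.04) = 1 + j0.4 → |·| ≈ 1.077, ∠ ≈ 21.80°
pole (1 + j10·0.01) = 1 + j0.1 → |·| ≈ 1.005, ∠ ≈ 5.71°
|H| = 0.025 · 1 / (1.6008 · 1.077 · 1.005) ≈ 0.014428
Gain = 20 log₁₀(0.014428) ≈ -36.82 dB
∠H = (0°) − (51.34° + 21.80° + 5.71°) = -78.85°

-36.8 dB, -78.9°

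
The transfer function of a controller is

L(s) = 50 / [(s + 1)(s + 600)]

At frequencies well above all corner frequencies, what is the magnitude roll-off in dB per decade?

Each pole contributes −20 dB/decade at high frequency; each zero contributes +20 dB/decade.
Net: 0 zero(s) − 2 pole(s) → -40 dB/decade.

-40 dB/decade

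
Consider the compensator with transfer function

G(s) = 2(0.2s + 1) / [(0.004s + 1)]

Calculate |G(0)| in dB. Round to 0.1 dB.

G(0) = 2 · 1 / 1 = 2
20 log₁₀(2) ≈ 6.02 dB

6.0 dB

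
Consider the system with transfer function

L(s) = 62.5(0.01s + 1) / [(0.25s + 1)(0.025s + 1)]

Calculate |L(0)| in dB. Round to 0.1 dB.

35.9 dB

L(0) = 62.5 · 1 / 1 = 62.5
20 log₁₀(62.5) ≈ 35.92 dB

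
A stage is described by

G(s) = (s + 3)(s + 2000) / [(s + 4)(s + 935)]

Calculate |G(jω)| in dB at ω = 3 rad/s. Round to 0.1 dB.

At s = jω = j3:
zero (s+3): 3 + j3 → |·| = √(3²+3²) = √18 ≈ 4.2426, ∠ = arctan(3/3) ≈ 45.00°
zero (s+2000): 2000 + j3 → |·| = √(2000²+3²) = √4000009 ≈ 2000, ∠ = arctan(3/2000) ≈ 0.09°
pole (s+4): 4 + j3 → |·| = √(4²+3²) = √25 ≈ 5, ∠ = arctan(3/4) ≈ 36.87°
pole (s+935): 935 + j3 → |·| = √(935²+3²) = √874234 ≈ 935, ∠ = arctan(3/935) ≈ 0.18°
|G| = 1 · 8485.2 / 4675 ≈ 1.815
Gain = 20 log₁₀(1.815) ≈ 5.18 dB

5.2 dB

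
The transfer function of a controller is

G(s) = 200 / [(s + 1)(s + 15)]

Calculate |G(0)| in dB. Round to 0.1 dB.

22.5 dB

G(0) = 200 / (1·15) ≈ 13.333
20 log₁₀(13.333) ≈ 22.50 dB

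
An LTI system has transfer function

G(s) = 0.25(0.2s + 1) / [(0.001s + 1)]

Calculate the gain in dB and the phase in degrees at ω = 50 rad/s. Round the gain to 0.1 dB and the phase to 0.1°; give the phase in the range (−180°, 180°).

8.0 dB, 81.4°

At ω = 50 rad/s:
zero (1 + j50·0.2) = 1 + j10 → |·| ≈ 10.05, ∠ ≈ 84.29°
pole (1 + j50·0.001) = 1 + j0.05 → |·| ≈ 1.0012, ∠ ≈ 2.86°
|G| = 0.25 · 10.05 / (1.0012) ≈ 2.5095
Gain = 20 log₁₀(2.5095) ≈ 7.99 dB
∠G = (84.29°) − (2.86°) = 81.43°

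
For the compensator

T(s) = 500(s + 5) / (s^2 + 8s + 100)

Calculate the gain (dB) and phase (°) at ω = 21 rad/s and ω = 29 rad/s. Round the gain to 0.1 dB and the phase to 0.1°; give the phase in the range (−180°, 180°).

ω = 21: 29.1 dB, -77.2°; ω = 29: 25.6 dB, -82.4°

At s = jω = j21:
zero (s+5): 5 + j21 → |·| = √(5²+21²) = √466 ≈ 21.587, ∠ = arctan(21/5) ≈ 76.61°
quadratic: (j21)² + 8·j21 + 100 = -341 + j168 → |·| ≈ 380.14, ∠ ≈ 153.77°
|T| = 500 · 21.587 / 380.14 ≈ 28.393
Gain = 20 log₁₀(28.393) ≈ 29.06 dB
∠T = 76.61° − 153.77° = -77.16°

At s = jω = j29:
zero (s+5): 5 + j29 → |·| = √(5²+29²) = √866 ≈ 29.428, ∠ = arctan(29/5) ≈ 80.22°
quadratic: (j29)² + 8·j29 + 100 = -741 + j232 → |·| ≈ 776.47, ∠ ≈ 162.62°
|T| = 500 · 29.428 / 776.47 ≈ 18.95
Gain = 20 log₁₀(18.95) ≈ 25.55 dB
∠T = 80.22° − 162.62° = -82.40°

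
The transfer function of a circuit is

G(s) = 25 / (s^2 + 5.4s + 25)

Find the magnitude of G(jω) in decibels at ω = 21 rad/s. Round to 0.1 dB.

At s = jω = j21:
quadratic: (j21)² + 5.4·j21 + 25 = -416 + j113.4 → |·| ≈ 431.18, ∠ ≈ 164.75°
|G| = 25 / 431.18 ≈ 0.05798
Gain = 20 log₁₀(0.05798) ≈ -24.73 dB

-24.7 dB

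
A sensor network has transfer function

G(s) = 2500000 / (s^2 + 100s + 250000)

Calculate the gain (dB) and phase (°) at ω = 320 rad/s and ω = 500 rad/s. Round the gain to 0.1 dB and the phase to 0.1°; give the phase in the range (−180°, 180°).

ω = 320: 24.4 dB, -12.2°; ω = 500: 34.0 dB, -90.0°

At s = jω = j320:
quadratic: (j320)² + 100·j320 + 250000 = 147600 + j32000 → |·| ≈ 1.5103e+05, ∠ ≈ 12.23°
|G| = 2500000 / 1.5103e+05 ≈ 16.553
Gain = 20 log₁₀(16.553) ≈ 24.38 dB
∠G = 0.00° − 12.23° = -12.23°

At s = jω = j500:
quadratic: (j500)² + 100·j500 + 250000 = 0 + j50000 → |·| ≈ 50000, ∠ ≈ 90.00°
|G| = 2500000 / 50000 ≈ 50
Gain = 20 log₁₀(50) ≈ 33.98 dB
∠G = 0.00° − 90.00° = -90.00°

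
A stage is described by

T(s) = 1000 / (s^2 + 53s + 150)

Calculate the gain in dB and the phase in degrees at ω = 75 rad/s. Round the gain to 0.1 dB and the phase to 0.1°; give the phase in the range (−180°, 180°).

-16.6 dB, -144.0°

Substitute s = j75:
Numerator: 1000 = 1000 + j0
Denominator: (j75)^2 + 53(j75) + 150 = -5475 + j3975
|N| = √(1000² + 0²) ≈ 1000, ∠N ≈ 0.00°
|D| = √(5475² + 3975²) ≈ 6765.8, ∠D ≈ 144.02°
|T| = 1000 / 6765.8 ≈ 0.1478
Gain = 20 log₁₀(0.1478) ≈ -16.61 dB
∠T = 0.00° − 144.02° = -144.02°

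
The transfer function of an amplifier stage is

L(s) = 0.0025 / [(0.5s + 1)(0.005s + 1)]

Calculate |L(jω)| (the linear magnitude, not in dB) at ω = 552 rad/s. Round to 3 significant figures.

At ω = 552 rad/s:
pole (1 + j552·0.5) = 1 + j276 → |·| ≈ 276, ∠ ≈ 89.79°
pole (1 + j552·0.005) = 1 + j2.76 → |·| ≈ 2.9356, ∠ ≈ 70.08°
|L| = 0.0025 · 1 / (276 · 2.9356) ≈ 3.0856e-06

3.09e-06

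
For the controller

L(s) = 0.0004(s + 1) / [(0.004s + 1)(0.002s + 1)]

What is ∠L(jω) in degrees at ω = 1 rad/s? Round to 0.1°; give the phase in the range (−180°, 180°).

At ω = 1 rad/s:
zero (1 + j1·1) = 1 + j1 → |·| ≈ 1.4142, ∠ ≈ 45.00°
pole (1 + j1·0.004) = 1 + j0.004 → |·| ≈ 1, ∠ ≈ 0.23°
pole (1 + j1·0.002) = 1 + j0.002 → |·| ≈ 1, ∠ ≈ 0.11°
∠L = (45.00°) − (0.23° + 0.11°) = 44.66°

44.7°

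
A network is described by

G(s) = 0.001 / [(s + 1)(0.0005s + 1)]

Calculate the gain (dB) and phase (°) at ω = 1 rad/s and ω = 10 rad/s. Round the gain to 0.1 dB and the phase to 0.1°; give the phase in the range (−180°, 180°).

At ω = 1 rad/s:
pole (1 + j1·1) = 1 + j1 → |·| ≈ 1.4142, ∠ ≈ 45.00°
pole (1 + j1·0.0005) = 1 + j0.0005 → |·| ≈ 1, ∠ ≈ 0.03°
|G| = 0.001 · 1 / (1.4142 · 1) ≈ 0.00070711
Gain = 20 log₁₀(0.00070711) ≈ -63.01 dB
∠G = (0°) − (45.00° + 0.03°) = -45.03°

At ω = 10 rad/s:
pole (1 + j10·1) = 1 + j10 → |·| ≈ 10.05, ∠ ≈ 84.29°
pole (1 + j10·0.0005) = 1 + j0.005 → |·| ≈ 1, ∠ ≈ 0.29°
|G| = 0.001 · 1 / (10.05 · 1) ≈ 9.9502e-05
Gain = 20 log₁₀(9.9502e-05) ≈ -80.04 dB
∠G = (0°) − (84.29° + 0.29°) = -84.58°

ω = 1: -63.0 dB, -45.0°; ω = 10: -80.0 dB, -84.6°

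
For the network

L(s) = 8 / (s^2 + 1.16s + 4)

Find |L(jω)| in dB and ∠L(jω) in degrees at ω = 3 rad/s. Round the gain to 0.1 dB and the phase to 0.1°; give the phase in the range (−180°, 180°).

At s = jω = j3:
quadratic: (j3)² + 1.16·j3 + 4 = -5 + j3.48 → |·| ≈ 6.0918, ∠ ≈ 145.16°
|L| = 8 / 6.0918 ≈ 1.3132
Gain = 20 log₁₀(1.3132) ≈ 2.37 dB
∠L = 0.00° − 145.16° = -145.16°

2.4 dB, -145.2°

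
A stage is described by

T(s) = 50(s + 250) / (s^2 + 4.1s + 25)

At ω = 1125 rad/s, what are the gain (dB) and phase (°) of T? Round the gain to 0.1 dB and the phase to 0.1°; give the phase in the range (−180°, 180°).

-26.8 dB, -102.3°

At s = jω = j1125:
zero (s+250): 250 + j1125 → |·| = √(250²+1125²) = √1328125 ≈ 1152.4, ∠ = arctan(1125/250) ≈ 77.47°
quadratic: (j1125)² + 4.1·j1125 + 25 = -1265600 + j4612.5 → |·| ≈ 1.2656e+06, ∠ ≈ 179.79°
|T| = 50 · 1152.4 / 1.2656e+06 ≈ 0.045528
Gain = 20 log₁₀(0.045528) ≈ -26.83 dB
∠T = 77.47° − 179.79° = -102.32°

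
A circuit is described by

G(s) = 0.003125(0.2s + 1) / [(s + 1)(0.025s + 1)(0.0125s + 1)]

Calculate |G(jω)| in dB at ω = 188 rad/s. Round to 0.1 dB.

At ω = 188 rad/s:
zero (1 + j188·0.2) = 1 + j37.6 → |·| ≈ 37.613, ∠ ≈ 88.48°
pole (1 + j188·1) = 1 + j188 → |·| ≈ 188, ∠ ≈ 89.70°
pole (1 + j188·0.025) = 1 + j4.7 → |·| ≈ 4.8052, ∠ ≈ 77.99°
pole (1 + j188·0.0125) = 1 + j2.35 → |·| ≈ 2.5539, ∠ ≈ 66.95°
|G| = 0.003125 · 37.613 / (188 · 4.8052 · 2.5539) ≈ 5.0947e-05
Gain = 20 log₁₀(5.0947e-05) ≈ -85.86 dB

-85.9 dB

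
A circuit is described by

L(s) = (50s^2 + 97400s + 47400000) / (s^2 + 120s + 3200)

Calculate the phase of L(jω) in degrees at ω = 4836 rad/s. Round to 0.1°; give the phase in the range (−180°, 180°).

Substitute s = j4836:
Numerator: 50(j4836)^2 + 97400(j4836) + 47400000 = -1121944800 + j471026400
Denominator: (j4836)^2 + 120(j4836) + 3200 = -23383696 + j580320
|N| = √(1121944800² + 471026400²) ≈ 1.2168e+09, ∠N ≈ 157.23°
|D| = √(23383696² + 580320²) ≈ 2.3391e+07, ∠D ≈ 178.58°
∠L = 157.23° − 178.58° = -21.35°

-21.4°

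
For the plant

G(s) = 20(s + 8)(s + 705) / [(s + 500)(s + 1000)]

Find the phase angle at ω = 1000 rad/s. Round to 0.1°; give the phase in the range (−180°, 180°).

At s = jω = j1000:
zero (s+8): 8 + j1000 → |·| = √(8²+1000²) = √1000064 ≈ 1000, ∠ = arctan(1000/8) ≈ 89.54°
zero (s+705): 705 + j1000 → |·| = √(705²+1000²) = √1497025 ≈ 1223.5, ∠ = arctan(1000/705) ≈ 54.82°
pole (s+500): 500 + j1000 → |·| = √(500²+1000²) = √1250000 ≈ 1118, ∠ = arctan(1000/500) ≈ 63.43°
pole (s+1000): 1000 + j1000 → |·| = √(1000²+1000²) = √2000000 ≈ 1414.2, ∠ = arctan(1000/1000) ≈ 45.00°
∠G = 144.36° − 108.43° = 35.93°

35.9°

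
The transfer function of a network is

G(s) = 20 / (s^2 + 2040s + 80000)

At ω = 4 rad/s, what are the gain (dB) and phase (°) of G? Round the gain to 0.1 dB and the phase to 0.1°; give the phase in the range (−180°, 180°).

Substitute s = j4:
Numerator: 20 = 20 + j0
Denominator: (j4)^2 + 2040(j4) + 80000 = 79984 + j8160
|N| = √(20² + 0²) ≈ 20, ∠N ≈ 0.00°
|D| = √(79984² + 8160²) ≈ 80399, ∠D ≈ 5.83°
|G| = 20 / 80399 ≈ 0.00024876
Gain = 20 log₁₀(0.00024876) ≈ -72.08 dB
∠G = 0.00° − 5.83° = -5.83°

-72.1 dB, -5.8°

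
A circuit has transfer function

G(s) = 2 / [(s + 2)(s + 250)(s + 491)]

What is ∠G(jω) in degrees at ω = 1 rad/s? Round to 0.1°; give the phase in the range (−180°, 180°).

-26.9°

At s = jω = j1:
pole (s+2): 2 + j1 → |·| = √(2²+1²) = √5 ≈ 2.2361, ∠ = arctan(1/2) ≈ 26.57°
pole (s+250): 250 + j1 → |·| = √(250²+1²) = √62501 ≈ 250, ∠ = arctan(1/250) ≈ 0.23°
pole (s+491): 491 + j1 → |·| = √(491²+1²) = √241082 ≈ 491, ∠ = arctan(1/491) ≈ 0.12°
∠G = 0.00° − 26.92° = -26.92°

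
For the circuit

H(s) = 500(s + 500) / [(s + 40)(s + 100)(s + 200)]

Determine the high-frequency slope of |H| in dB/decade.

Each pole contributes −20 dB/decade at high frequency; each zero contributes +20 dB/decade.
Net: 1 zero(s) − 3 pole(s) → -40 dB/decade.

-40 dB/decade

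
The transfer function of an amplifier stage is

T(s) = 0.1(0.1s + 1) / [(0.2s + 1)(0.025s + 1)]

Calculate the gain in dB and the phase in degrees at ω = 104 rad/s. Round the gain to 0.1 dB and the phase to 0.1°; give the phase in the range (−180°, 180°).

-34.9 dB, -71.7°

At ω = 104 rad/s:
zero (1 + j104·0.1) = 1 + j10.4 → |·| ≈ 10.448, ∠ ≈ 84.51°
pole (1 + j104·0.2) = 1 + j20.8 → |·| ≈ 20.824, ∠ ≈ 87.25°
pole (1 + j104·0.025) = 1 + j2.6 → |·| ≈ 2.7857, ∠ ≈ 68.96°
|T| = 0.1 · 10.448 / (20.824 · 2.7857) ≈ 0.018011
Gain = 20 log₁₀(0.018011) ≈ -34.89 dB
∠T = (84.51°) − (87.25° + 68.96°) = -71.70°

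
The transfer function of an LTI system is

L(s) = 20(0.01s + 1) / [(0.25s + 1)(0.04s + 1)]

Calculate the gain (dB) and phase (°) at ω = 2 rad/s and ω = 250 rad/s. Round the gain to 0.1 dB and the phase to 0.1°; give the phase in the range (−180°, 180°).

ω = 2: 25.0 dB, -30.0°; ω = 250: -21.3 dB, -105.2°

At ω = 2 rad/s:
zero (1 + j2·0.01) = 1 + j0.02 → |·| ≈ 1.0002, ∠ ≈ 1.15°
pole (1 + j2·0.25) = 1 + j0.5 → |·| ≈ 1.118, ∠ ≈ 26.57°
pole (1 + j2·0.04) = 1 + j0.08 → |·| ≈ 1.0032, ∠ ≈ 4.57°
|L| = 20 · 1.0002 / (1.118 · 1.0032) ≈ 17.836
Gain = 20 log₁₀(17.836) ≈ 25.03 dB
∠L = (1.15°) − (26.57° + 4.57°) = -29.99°

At ω = 250 rad/s:
zero (1 + j250·0.01) = 1 + j2.5 → |·| ≈ 2.6926, ∠ ≈ 68.20°
pole (1 + j250·0.25) = 1 + j62.5 → |·| ≈ 62.508, ∠ ≈ 89.08°
pole (1 + j250·0.04) = 1 + j10 → |·| ≈ 10.05, ∠ ≈ 84.29°
|L| = 20 · 2.6926 / (62.508 · 10.05) ≈ 0.085724
Gain = 20 log₁₀(0.085724) ≈ -21.34 dB
∠L = (68.20°) − (89.08° + 84.29°) = -105.17°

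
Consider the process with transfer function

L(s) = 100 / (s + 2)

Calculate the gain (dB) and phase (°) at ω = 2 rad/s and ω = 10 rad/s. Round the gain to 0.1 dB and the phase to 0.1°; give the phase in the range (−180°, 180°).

At s = jω = j2:
pole (s+2): 2 + j2 → |·| = √(2²+2²) = √8 ≈ 2.8284, ∠ = arctan(2/2) ≈ 45.00°
|L| = 100 / 2.8284 ≈ 35.356
Gain = 20 log₁₀(35.356) ≈ 30.97 dB
∠L = 0.00° − 45.00° = -45.00°

At s = jω = j10:
pole (s+2): 2 + j10 → |·| = √(2²+10²) = √104 ≈ 10.198, ∠ = arctan(10/2) ≈ 78.69°
|L| = 100 / 10.198 ≈ 9.8058
Gain = 20 log₁₀(9.8058) ≈ 19.83 dB
∠L = 0.00° − 78.69° = -78.69°

ω = 2: 31.0 dB, -45.0°; ω = 10: 19.8 dB, -78.7°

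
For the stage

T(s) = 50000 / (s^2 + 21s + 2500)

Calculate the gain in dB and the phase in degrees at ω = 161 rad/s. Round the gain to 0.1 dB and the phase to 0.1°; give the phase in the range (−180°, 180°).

At s = jω = j161:
quadratic: (j161)² + 21·j161 + 2500 = -23421 + j3381 → |·| ≈ 23664, ∠ ≈ 171.79°
|T| = 50000 / 23664 ≈ 2.1129
Gain = 20 log₁₀(2.1129) ≈ 6.50 dB
∠T = 0.00° − 171.79° = -171.79°

6.5 dB, -171.8°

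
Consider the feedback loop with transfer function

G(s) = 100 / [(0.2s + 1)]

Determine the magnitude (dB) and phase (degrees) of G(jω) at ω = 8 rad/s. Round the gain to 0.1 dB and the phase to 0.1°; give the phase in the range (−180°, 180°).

34.5 dB, -58.0°

At ω = 8 rad/s:
pole (1 + j8·0.2) = 1 + j1.6 → |·| ≈ 1.8868, ∠ ≈ 57.99°
|G| = 100 · 1 / (1.8868) ≈ 53
Gain = 20 log₁₀(53) ≈ 34.49 dB
∠G = (0°) − (57.99°) = -57.99°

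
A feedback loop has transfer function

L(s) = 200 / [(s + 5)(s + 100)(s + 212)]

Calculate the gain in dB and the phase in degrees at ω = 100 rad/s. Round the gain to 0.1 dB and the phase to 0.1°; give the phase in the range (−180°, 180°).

At s = jω = j100:
pole (s+5): 5 + j100 → |·| = √(5²+100²) = √10025 ≈ 100.12, ∠ = arctan(100/5) ≈ 87.14°
pole (s+100): 100 + j100 → |·| = √(100²+100²) = √20000 ≈ 141.42, ∠ = arctan(100/100) ≈ 45.00°
pole (s+212): 212 + j100 → |·| = √(212²+100²) = √54944 ≈ 234.4, ∠ = arctan(100/212) ≈ 25.25°
|L| = 200 / 3.3189e+06 ≈ 6.0261e-05
Gain = 20 log₁₀(6.0261e-05) ≈ -84.40 dB
∠L = 0.00° − 157.39° = -157.39°

-84.4 dB, -157.4°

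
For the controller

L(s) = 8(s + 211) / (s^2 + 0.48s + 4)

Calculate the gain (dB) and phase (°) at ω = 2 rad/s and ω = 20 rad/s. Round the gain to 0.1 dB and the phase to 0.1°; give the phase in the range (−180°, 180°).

ω = 2: 64.9 dB, -89.5°; ω = 20: 12.6 dB, -173.2°

At s = jω = j2:
zero (s+211): 211 + j2 → |·| = √(211²+2²) = √44525 ≈ 211.01, ∠ = arctan(2/211) ≈ 0.54°
quadratic: (j2)² + 0.48·j2 + 4 = 0 + j0.96 → |·| ≈ 0.96, ∠ ≈ 90.00°
|L| = 8 · 211.01 / 0.96 ≈ 1758.4
Gain = 20 log₁₀(1758.4) ≈ 64.90 dB
∠L = 0.54° − 90.00° = -89.46°

At s = jω = j20:
zero (s+211): 211 + j20 → |·| = √(211²+20²) = √44921 ≈ 211.95, ∠ = arctan(20/211) ≈ 5.41°
quadratic: (j20)² + 0.48·j20 + 4 = -396 + j9.6 → |·| ≈ 396.12, ∠ ≈ 178.61°
|L| = 8 · 211.95 / 396.12 ≈ 4.2805
Gain = 20 log₁₀(4.2805) ≈ 12.63 dB
∠L = 5.41° − 178.61° = -173.20°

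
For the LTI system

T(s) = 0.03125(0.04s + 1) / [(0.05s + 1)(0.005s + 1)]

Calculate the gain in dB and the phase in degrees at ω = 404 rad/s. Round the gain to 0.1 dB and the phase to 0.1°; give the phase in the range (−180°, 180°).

-39.1 dB, -64.4°

At ω = 404 rad/s:
zero (1 + j404·0.04) = 1 + j16.16 → |·| ≈ 16.191, ∠ ≈ 86.46°
pole (1 + j404·0.05) = 1 + j20.2 → |·| ≈ 20.225, ∠ ≈ 87.17°
pole (1 + j404·0.005) = 1 + j2.02 → |·| ≈ 2.254, ∠ ≈ 63.66°
|T| = 0.03125 · 16.191 / (20.225 · 2.254) ≈ 0.011099
Gain = 20 log₁₀(0.011099) ≈ -39.09 dB
∠T = (86.46°) − (87.17° + 63.66°) = -64.37°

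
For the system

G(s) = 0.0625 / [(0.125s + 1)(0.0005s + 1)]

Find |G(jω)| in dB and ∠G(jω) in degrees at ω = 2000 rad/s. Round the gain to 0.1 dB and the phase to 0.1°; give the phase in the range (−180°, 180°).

-75.1 dB, -134.8°

At ω = 2000 rad/s:
pole (1 + j2000·0.125) = 1 + j250 → |·| ≈ 250, ∠ ≈ 89.77°
pole (1 + j2000·0.0005) = 1 + j1 → |·| ≈ 1.4142, ∠ ≈ 45.00°
|G| = 0.0625 · 1 / (250 · 1.4142) ≈ 0.00017678
Gain = 20 log₁₀(0.00017678) ≈ -75.05 dB
∠G = (0°) − (89.77° + 45.00°) = -134.77°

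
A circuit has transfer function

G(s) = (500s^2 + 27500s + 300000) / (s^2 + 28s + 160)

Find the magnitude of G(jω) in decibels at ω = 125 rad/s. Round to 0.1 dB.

54.3 dB

Substitute s = j125:
Numerator: 500(j125)^2 + 27500(j125) + 300000 = -7512500 + j3437500
Denominator: (j125)^2 + 28(j125) + 160 = -15465 + j3500
|N| = √(7512500² + 3437500²) ≈ 8.2616e+06, ∠N ≈ 155.41°
|D| = √(15465² + 3500²) ≈ 15856, ∠D ≈ 167.25°
|G| = 8.2616e+06 / 15856 ≈ 521.04
Gain = 20 log₁₀(521.04) ≈ 54.34 dB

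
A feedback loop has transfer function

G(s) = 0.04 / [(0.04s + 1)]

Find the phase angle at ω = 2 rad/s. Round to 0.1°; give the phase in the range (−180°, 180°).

-4.6°

At ω = 2 rad/s:
pole (1 + j2·0.04) = 1 + j0.08 → |·| ≈ 1.0032, ∠ ≈ 4.57°
∠G = (0°) − (4.57°) = -4.57°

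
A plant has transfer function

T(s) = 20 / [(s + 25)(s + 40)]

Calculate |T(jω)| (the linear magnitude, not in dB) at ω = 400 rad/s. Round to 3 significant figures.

At s = jω = j400:
pole (s+25): 25 + j400 → |·| = √(25²+400²) = √160625 ≈ 400.78, ∠ = arctan(400/25) ≈ 86.42°
pole (s+40): 40 + j400 → |·| = √(40²+400²) = √161600 ≈ 402, ∠ = arctan(400/40) ≈ 84.29°
|T| = 20 / 1.6111e+05 ≈ 0.00012414

0.000124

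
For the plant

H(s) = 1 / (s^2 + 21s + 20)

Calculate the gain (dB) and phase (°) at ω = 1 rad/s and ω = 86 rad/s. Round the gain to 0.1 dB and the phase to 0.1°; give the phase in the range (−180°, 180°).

Substitute s = j1:
Numerator: 1 = 1 + j0
Denominator: (j1)^2 + 21(j1) + 20 = 19 + j21
|N| = √(1² + 0²) ≈ 1, ∠N ≈ 0.00°
|D| = √(19² + 21²) ≈ 28.32, ∠D ≈ 47.86°
|H| = 1 / 28.32 ≈ 0.035311
Gain = 20 log₁₀(0.035311) ≈ -29.04 dB
∠H = 0.00° − 47.86° = -47.86°

Substitute s = j86:
Numerator: 1 = 1 + j0
Denominator: (j86)^2 + 21(j86) + 20 = -7376 + j1806
|N| = √(1² + 0²) ≈ 1, ∠N ≈ 0.00°
|D| = √(7376² + 1806²) ≈ 7593.9, ∠D ≈ 166.24°
|H| = 1 / 7593.9 ≈ 0.00013168
Gain = 20 log₁₀(0.00013168) ≈ -77.61 dB
∠H = 0.00° − 166.24° = -166.24°

ω = 1: -29.0 dB, -47.9°; ω = 86: -77.6 dB, -166.2°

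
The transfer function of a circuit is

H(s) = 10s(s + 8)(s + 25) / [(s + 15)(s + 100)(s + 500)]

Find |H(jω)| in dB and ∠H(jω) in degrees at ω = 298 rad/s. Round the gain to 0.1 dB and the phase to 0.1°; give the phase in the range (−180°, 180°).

At s = jω = j298:
zero (s+8): 8 + j298 → |·| = √(8²+298²) = √88868 ≈ 298.11, ∠ = arctan(298/8) ≈ 88.46°
zero (s+25): 25 + j298 → |·| = √(25²+298²) = √89429 ≈ 299.05, ∠ = arctan(298/25) ≈ 85.20°
zero at origin: s = j298 → |·| = 298, ∠ = 90.00°
pole (s+15): 15 + j298 → |·| = √(15²+298²) = √89029 ≈ 298.38, ∠ = arctan(298/15) ≈ 87.12°
pole (s+100): 100 + j298 → |·| = √(100²+298²) = √98804 ≈ 314.33, ∠ = arctan(298/100) ≈ 71.45°
pole (s+500): 500 + j298 → |·| = √(500²+298²) = √338804 ≈ 582.07, ∠ = arctan(298/500) ≈ 30.79°
|H| = 10 · 2.6567e+07 / 5.4592e+07 ≈ 4.8665
Gain = 20 log₁₀(4.8665) ≈ 13.74 dB
∠H = 263.66° − 189.36° = 74.30°

13.7 dB, 74.3°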